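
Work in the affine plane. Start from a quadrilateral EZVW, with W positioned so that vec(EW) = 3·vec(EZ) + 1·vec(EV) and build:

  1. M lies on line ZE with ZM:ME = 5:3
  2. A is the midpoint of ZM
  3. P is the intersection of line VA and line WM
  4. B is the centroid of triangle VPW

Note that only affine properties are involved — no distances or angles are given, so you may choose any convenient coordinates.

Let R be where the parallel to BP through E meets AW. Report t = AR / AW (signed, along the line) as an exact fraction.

t = -22/43

Set E = (0, 0), Z = (1, 0), V = (0, 1), W = (3, 1); any affine frame gives the same invariant.
1. M lies on line ZE with ZM:ME = 5:3 ⇒ M = (3/8, 0)
2. A is the midpoint of ZM ⇒ A = (11/16, 0)
3. P is the intersection of line VA and line WM ⇒ P = (33/53, 5/53)
4. B is the centroid of triangle VPW ⇒ B = (64/53, 37/53)
through E parallel to BP: direction (-31/53, -32/53); meets AW at R = (-341/688, -22/43)
R = A + t·(W−A) with t = -22/43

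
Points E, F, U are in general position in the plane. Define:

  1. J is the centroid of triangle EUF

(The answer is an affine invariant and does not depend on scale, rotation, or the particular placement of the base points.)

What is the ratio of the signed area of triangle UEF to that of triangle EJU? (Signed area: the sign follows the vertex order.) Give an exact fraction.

[UEF]:[EJU] = 3

Set E = (0, 0), F = (1, 0), U = (0, 1); any affine frame gives the same invariant.
1. J is the centroid of triangle EUF ⇒ J = (1/3, 1/3)
2·[UEF] = 1, 2·[EJU] = 1/3
[UEF]:[EJU] = 1:1/3 = 3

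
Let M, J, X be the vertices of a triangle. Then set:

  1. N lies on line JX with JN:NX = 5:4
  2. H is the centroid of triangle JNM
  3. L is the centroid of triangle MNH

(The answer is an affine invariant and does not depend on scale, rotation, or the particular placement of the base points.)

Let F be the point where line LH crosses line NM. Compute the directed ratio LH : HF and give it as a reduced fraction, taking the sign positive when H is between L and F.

LH:HF = -2/3

Set M = (0, 0), J = (1, 0), X = (0, 1); any affine frame gives the same invariant.
1. N lies on line JX with JN:NX = 5:4 ⇒ N = (4/9, 5/9)
2. H is the centroid of triangle JNM ⇒ H = (13/27, 5/27)
3. L is the centroid of triangle MNH ⇒ L = (25/81, 20/81)
line LH meets NM at F = (2/9, 5/18)
H = L + t·(F−L) with t = -2, so LH:HF = -2:3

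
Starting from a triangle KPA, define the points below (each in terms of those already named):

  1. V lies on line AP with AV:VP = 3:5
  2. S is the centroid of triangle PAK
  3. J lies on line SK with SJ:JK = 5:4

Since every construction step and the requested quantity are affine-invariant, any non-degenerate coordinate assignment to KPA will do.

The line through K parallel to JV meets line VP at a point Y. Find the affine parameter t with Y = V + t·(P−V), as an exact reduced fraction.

Choose coordinates K = (0, 0), P = (1, 0), A = (0, 1).
1. V lies on line AP with AV:VP = 3:5 ⇒ V = (3/8, 5/8)
2. S is the centroid of triangle PAK ⇒ S = (1/3, 1/3)
3. J lies on line SK with SJ:JK = 5:4 ⇒ J = (4/27, 4/27)
through K parallel to JV: direction (49/216, 103/216); meets VP at Y = (49/152, 103/152)
Y = V + t·(P−V) with t = -8/95

t = -8/95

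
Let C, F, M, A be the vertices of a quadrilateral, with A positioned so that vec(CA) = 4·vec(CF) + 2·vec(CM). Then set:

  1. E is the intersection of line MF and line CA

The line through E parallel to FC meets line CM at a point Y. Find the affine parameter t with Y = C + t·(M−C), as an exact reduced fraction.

t = 1/3

Work in coordinates with C = (0, 0), F = (1, 0), M = (0, 1), A = (4, 2).
1. E is the intersection of line MF and line CA ⇒ E = (2/3, 1/3)
through E parallel to FC: direction (-1, 0); meets CM at Y = (0, 1/3)
Y = C + t·(M−C) with t = 1/3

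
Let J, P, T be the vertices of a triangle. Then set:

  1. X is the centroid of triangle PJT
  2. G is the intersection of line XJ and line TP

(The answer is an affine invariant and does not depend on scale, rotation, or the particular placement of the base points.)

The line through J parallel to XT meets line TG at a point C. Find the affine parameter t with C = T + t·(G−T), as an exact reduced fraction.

t = -2

Set J = (0, 0), P = (1, 0), T = (0, 1); any affine frame gives the same invariant.
1. X is the centroid of triangle PJT ⇒ X = (1/3, 1/3)
2. G is the intersection of line XJ and line TP ⇒ G = (1/2, 1/2)
through J parallel to XT: direction (-1/3, 2/3); meets TG at C = (-1, 2)
C = T + t·(G−T) with t = -2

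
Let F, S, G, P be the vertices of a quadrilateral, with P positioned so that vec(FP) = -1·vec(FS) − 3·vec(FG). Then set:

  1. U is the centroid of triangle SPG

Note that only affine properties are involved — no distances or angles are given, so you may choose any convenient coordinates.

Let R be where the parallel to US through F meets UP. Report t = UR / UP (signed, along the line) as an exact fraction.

Work in coordinates with F = (0, 0), S = (1, 0), G = (0, 1), P = (-1, -3).
1. U is the centroid of triangle SPG ⇒ U = (0, -2/3)
through F parallel to US: direction (1, 2/3); meets UP at R = (2/5, 4/15)
R = U + t·(P−U) with t = -2/5

t = -2/5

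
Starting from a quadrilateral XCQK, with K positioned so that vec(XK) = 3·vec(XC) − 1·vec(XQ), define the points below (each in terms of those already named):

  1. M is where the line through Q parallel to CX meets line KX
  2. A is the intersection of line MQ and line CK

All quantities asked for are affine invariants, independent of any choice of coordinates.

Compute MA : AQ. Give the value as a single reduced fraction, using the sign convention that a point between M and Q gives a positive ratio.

Assign X = (0, 0), C = (1, 0), Q = (0, 1), K = (3, -1) — the answer is frame-independent, so this choice is without loss of generality.
1. M is where the line through Q parallel to CX meets line KX ⇒ M = (-3, 1)
2. A is the intersection of line MQ and line CK ⇒ A = (-1, 1)
A = M + t·(Q−M) with t = 2/3, so MA:AQ = t:(1−t) = 2/3:1/3

MA:AQ = 2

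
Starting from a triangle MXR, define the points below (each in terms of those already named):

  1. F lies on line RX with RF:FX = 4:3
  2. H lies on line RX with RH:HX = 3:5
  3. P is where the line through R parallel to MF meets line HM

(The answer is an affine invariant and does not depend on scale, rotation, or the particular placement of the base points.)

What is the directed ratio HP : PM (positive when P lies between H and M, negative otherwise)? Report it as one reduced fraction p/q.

HP:PM = -21/32

Set M = (0, 0), X = (1, 0), R = (0, 1); any affine frame gives the same invariant.
1. F lies on line RX with RF:FX = 4:3 ⇒ F = (4/7, 3/7)
2. H lies on line RX with RH:HX = 3:5 ⇒ H = (3/8, 5/8)
3. P is where the line through R parallel to MF meets line HM ⇒ P = (12/11, 20/11)
P = H + t·(M−H) with t = -21/11, so HP:PM = t:(1−t) = -21/11:32/11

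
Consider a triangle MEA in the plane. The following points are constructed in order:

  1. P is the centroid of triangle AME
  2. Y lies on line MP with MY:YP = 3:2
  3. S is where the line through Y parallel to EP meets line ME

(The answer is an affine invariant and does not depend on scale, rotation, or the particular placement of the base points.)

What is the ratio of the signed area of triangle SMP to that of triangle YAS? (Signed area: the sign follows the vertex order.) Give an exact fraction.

[SMP]:[YAS] = 5/7

Choose coordinates M = (0, 0), E = (1, 0), A = (0, 1).
1. P is the centroid of triangle AME ⇒ P = (1/3, 1/3)
2. Y lies on line MP with MY:YP = 3:2 ⇒ Y = (1/5, 1/5)
3. S is where the line through Y parallel to EP meets line ME ⇒ S = (3/5, 0)
2·[SMP] = -1/5, 2·[YAS] = -7/25
[SMP]:[YAS] = -1/5:-7/25 = 5/7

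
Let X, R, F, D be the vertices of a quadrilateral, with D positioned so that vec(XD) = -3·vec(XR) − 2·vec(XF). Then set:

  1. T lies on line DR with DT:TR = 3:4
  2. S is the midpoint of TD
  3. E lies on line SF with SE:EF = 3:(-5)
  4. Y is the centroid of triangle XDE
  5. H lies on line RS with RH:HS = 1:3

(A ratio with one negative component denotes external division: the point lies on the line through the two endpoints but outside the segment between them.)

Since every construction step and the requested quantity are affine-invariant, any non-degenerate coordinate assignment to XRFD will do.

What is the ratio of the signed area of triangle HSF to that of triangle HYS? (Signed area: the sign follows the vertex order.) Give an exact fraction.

Work in coordinates with X = (0, 0), R = (1, 0), F = (0, 1), D = (-3, -2).
1. T lies on line DR with DT:TR = 3:4 ⇒ T = (-9/7, -8/7)
2. S is the midpoint of TD ⇒ S = (-15/7, -11/7)
3. E lies on line SF with SE:EF = 3:(-5) ⇒ E = (-75/14, -38/7)
4. Y is the centroid of triangle XDE ⇒ Y = (-39/14, -52/21)
5. H lies on line RS with RH:HS = 1:3 ⇒ H = (3/14, -11/28)
2·[HSF] = -99/28, 2·[HYS] = -11/8
[HSF]:[HYS] = -99/28:-11/8 = 18/7

[HSF]:[HYS] = 18/7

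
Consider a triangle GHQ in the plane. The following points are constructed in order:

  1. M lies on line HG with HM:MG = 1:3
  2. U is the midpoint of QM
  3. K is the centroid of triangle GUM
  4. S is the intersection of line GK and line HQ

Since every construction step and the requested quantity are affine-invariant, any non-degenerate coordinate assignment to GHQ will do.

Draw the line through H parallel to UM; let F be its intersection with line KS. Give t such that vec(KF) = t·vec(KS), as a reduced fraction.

Choose coordinates G = (0, 0), H = (1, 0), Q = (0, 1).
1. M lies on line HG with HM:MG = 1:3 ⇒ M = (3/4, 0)
2. U is the midpoint of QM ⇒ U = (3/8, 1/2)
3. K is the centroid of triangle GUM ⇒ K = (3/8, 1/6)
4. S is the intersection of line GK and line HQ ⇒ S = (9/13, 4/13)
through H parallel to UM: direction (3/8, -1/2); meets KS at F = (3/4, 1/3)
F = K + t·(S−K) with t = 13/11

t = 13/11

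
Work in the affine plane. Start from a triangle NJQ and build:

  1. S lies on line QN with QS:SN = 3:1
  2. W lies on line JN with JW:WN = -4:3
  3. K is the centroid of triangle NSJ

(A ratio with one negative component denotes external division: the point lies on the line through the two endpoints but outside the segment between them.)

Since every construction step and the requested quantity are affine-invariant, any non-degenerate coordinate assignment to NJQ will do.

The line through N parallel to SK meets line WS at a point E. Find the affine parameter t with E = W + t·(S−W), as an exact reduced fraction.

t = 6/7

Choose coordinates N = (0, 0), J = (1, 0), Q = (0, 1).
1. S lies on line QN with QS:SN = 3:1 ⇒ S = (0, 1/4)
2. W lies on line JN with JW:WN = -4:3 ⇒ W = (-3, 0)
3. K is the centroid of triangle NSJ ⇒ K = (1/3, 1/12)
through N parallel to SK: direction (1/3, -1/6); meets WS at E = (-3/7, 3/14)
E = W + t·(S−W) with t = 6/7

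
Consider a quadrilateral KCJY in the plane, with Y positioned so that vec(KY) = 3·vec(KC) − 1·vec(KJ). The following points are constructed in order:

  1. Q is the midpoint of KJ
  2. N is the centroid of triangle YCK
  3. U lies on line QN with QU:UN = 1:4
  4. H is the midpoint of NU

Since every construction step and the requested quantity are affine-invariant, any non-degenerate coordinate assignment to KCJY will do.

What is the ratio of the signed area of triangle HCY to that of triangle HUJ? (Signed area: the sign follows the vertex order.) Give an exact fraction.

[HCY]:[HUJ] = 3/4

Choose coordinates K = (0, 0), C = (1, 0), J = (0, 1), Y = (3, -1).
1. Q is the midpoint of KJ ⇒ Q = (0, 1/2)
2. N is the centroid of triangle YCK ⇒ N = (4/3, -1/3)
3. U lies on line QN with QU:UN = 1:4 ⇒ U = (4/15, 1/3)
4. H is the midpoint of NU ⇒ H = (4/5, 0)
2·[HCY] = -1/5, 2·[HUJ] = -4/15
[HCY]:[HUJ] = -1/5:-4/15 = 3/4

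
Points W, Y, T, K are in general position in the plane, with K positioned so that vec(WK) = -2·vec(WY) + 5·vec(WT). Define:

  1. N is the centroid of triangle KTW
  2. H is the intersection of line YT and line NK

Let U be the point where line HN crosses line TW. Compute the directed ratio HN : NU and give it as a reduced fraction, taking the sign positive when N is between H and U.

HN:NU = -2/5

Work in coordinates with W = (0, 0), Y = (1, 0), T = (0, 1), K = (-2, 5).
1. N is the centroid of triangle KTW ⇒ N = (-2/3, 2)
2. H is the intersection of line YT and line NK ⇒ H = (-2/5, 7/5)
line HN meets TW at U = (0, 1/2)
N = H + t·(U−H) with t = -2/3, so HN:NU = -2/3:5/3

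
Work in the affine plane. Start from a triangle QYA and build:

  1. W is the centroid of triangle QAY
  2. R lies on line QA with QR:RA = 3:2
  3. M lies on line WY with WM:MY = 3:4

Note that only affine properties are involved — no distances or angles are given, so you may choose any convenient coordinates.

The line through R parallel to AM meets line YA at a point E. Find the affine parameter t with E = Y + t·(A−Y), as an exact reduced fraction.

Assign Q = (0, 0), Y = (1, 0), A = (0, 1) — the answer is frame-independent, so this choice is without loss of generality.
1. W is the centroid of triangle QAY ⇒ W = (1/3, 1/3)
2. R lies on line QA with QR:RA = 3:2 ⇒ R = (0, 3/5)
3. M lies on line WY with WM:MY = 3:4 ⇒ M = (13/21, 4/21)
through R parallel to AM: direction (13/21, -17/21); meets YA at E = (-13/10, 23/10)
E = Y + t·(A−Y) with t = 23/10

t = 23/10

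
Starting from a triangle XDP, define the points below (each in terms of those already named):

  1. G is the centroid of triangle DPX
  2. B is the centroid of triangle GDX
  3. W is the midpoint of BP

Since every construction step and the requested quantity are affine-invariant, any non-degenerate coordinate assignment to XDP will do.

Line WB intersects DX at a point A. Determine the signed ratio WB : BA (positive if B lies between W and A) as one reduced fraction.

Choose coordinates X = (0, 0), D = (1, 0), P = (0, 1).
1. G is the centroid of triangle DPX ⇒ G = (1/3, 1/3)
2. B is the centroid of triangle GDX ⇒ B = (4/9, 1/9)
3. W is the midpoint of BP ⇒ W = (2/9, 5/9)
line WB meets DX at A = (1/2, 0)
B = W + t·(A−W) with t = 4/5, so WB:BA = 4/5:1/5

WB:BA = 4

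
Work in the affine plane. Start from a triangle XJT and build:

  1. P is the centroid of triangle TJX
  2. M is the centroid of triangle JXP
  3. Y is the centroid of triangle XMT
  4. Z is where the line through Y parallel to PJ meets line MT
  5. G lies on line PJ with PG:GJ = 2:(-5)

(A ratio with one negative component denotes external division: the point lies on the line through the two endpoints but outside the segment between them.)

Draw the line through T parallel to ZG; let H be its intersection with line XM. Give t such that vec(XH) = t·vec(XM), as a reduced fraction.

Choose coordinates X = (0, 0), J = (1, 0), T = (0, 1).
1. P is the centroid of triangle TJX ⇒ P = (1/3, 1/3)
2. M is the centroid of triangle JXP ⇒ M = (4/9, 1/9)
3. Y is the centroid of triangle XMT ⇒ Y = (4/27, 10/27)
4. Z is where the line through Y parallel to PJ meets line MT ⇒ Z = (10/27, 7/27)
5. G lies on line PJ with PG:GJ = 2:(-5) ⇒ G = (-1/9, 5/9)
through T parallel to ZG: direction (-13/27, 8/27); meets XM at H = (52/45, 13/45)
H = X + t·(M−X) with t = 13/5

t = 13/5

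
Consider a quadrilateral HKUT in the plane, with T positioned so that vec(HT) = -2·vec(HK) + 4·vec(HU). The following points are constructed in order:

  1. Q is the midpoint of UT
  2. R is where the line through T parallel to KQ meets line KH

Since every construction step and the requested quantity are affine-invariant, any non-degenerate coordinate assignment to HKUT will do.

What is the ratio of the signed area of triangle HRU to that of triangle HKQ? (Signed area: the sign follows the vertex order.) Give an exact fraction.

Assign H = (0, 0), K = (1, 0), U = (0, 1), T = (-2, 4) — the answer is frame-independent, so this choice is without loss of generality.
1. Q is the midpoint of UT ⇒ Q = (-1, 5/2)
2. R is where the line through T parallel to KQ meets line KH ⇒ R = (6/5, 0)
2·[HRU] = 6/5, 2·[HKQ] = 5/2
[HRU]:[HKQ] = 6/5:5/2 = 12/25

[HRU]:[HKQ] = 12/25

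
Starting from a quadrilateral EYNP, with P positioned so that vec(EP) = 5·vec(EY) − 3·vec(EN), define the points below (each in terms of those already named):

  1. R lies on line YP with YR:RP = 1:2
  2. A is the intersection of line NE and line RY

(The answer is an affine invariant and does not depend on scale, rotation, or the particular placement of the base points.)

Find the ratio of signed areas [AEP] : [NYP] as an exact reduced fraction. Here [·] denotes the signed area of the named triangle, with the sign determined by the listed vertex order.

[AEP]:[NYP] = 15/4

Assign E = (0, 0), Y = (1, 0), N = (0, 1), P = (5, -3) — the answer is frame-independent, so this choice is without loss of generality.
1. R lies on line YP with YR:RP = 1:2 ⇒ R = (7/3, -1)
2. A is the intersection of line NE and line RY ⇒ A = (0, 3/4)
2·[AEP] = 15/4, 2·[NYP] = 1
[AEP]:[NYP] = 15/4:1 = 15/4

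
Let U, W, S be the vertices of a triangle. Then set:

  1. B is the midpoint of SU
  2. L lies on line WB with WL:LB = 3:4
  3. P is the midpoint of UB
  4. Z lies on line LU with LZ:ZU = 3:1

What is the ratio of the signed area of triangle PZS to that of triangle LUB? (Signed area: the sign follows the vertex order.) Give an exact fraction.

[PZS]:[LUB] = -3/8

Choose coordinates U = (0, 0), W = (1, 0), S = (0, 1).
1. B is the midpoint of SU ⇒ B = (0, 1/2)
2. L lies on line WB with WL:LB = 3:4 ⇒ L = (4/7, 3/14)
3. P is the midpoint of UB ⇒ P = (0, 1/4)
4. Z lies on line LU with LZ:ZU = 3:1 ⇒ Z = (1/7, 3/56)
2·[PZS] = 3/28, 2·[LUB] = -2/7
[PZS]:[LUB] = 3/28:-2/7 = -3/8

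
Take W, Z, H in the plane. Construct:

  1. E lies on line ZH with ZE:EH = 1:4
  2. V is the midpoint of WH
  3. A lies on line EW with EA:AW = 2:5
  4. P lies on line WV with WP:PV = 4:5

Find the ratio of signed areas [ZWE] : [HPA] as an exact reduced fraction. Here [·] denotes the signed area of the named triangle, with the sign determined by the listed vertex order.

[ZWE]:[HPA] = -9/20

Assign W = (0, 0), Z = (1, 0), H = (0, 1) — the answer is frame-independent, so this choice is without loss of generality.
1. E lies on line ZH with ZE:EH = 1:4 ⇒ E = (4/5, 1/5)
2. V is the midpoint of WH ⇒ V = (0, 1/2)
3. A lies on line EW with EA:AW = 2:5 ⇒ A = (4/7, 1/7)
4. P lies on line WV with WP:PV = 4:5 ⇒ P = (0, 2/9)
2·[ZWE] = -1/5, 2·[HPA] = 4/9
[ZWE]:[HPA] = -1/5:4/9 = -9/20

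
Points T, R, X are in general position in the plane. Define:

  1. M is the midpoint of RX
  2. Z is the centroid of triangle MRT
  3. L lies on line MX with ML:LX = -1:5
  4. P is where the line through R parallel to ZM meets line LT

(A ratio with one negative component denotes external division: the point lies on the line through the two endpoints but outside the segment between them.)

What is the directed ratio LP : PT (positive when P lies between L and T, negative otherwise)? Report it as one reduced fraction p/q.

Choose coordinates T = (0, 0), R = (1, 0), X = (0, 1).
1. M is the midpoint of RX ⇒ M = (1/2, 1/2)
2. Z is the centroid of triangle MRT ⇒ Z = (1/2, 1/6)
3. L lies on line MX with ML:LX = -1:5 ⇒ L = (5/8, 3/8)
4. P is where the line through R parallel to ZM meets line LT ⇒ P = (1, 3/5)
P = L + t·(T−L) with t = -3/5, so LP:PT = t:(1−t) = -3/5:8/5

LP:PT = -3/8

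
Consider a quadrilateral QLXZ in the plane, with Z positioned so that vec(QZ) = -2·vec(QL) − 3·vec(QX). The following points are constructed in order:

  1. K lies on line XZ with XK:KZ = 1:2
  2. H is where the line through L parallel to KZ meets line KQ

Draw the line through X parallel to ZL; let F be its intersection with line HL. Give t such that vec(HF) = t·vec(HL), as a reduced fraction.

Assign Q = (0, 0), L = (1, 0), X = (0, 1), Z = (-2, -3) — the answer is frame-independent, so this choice is without loss of generality.
1. K lies on line XZ with XK:KZ = 1:2 ⇒ K = (-2/3, -1/3)
2. H is where the line through L parallel to KZ meets line KQ ⇒ H = (4/3, 2/3)
through X parallel to ZL: direction (3, 3); meets HL at F = (3, 4)
F = H + t·(L−H) with t = -5

t = -5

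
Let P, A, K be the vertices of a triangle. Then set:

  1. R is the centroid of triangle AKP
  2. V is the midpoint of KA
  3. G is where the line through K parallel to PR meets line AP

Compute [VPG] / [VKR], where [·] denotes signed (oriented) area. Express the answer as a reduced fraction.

Assign P = (0, 0), A = (1, 0), K = (0, 1) — the answer is frame-independent, so this choice is without loss of generality.
1. R is the centroid of triangle AKP ⇒ R = (1/3, 1/3)
2. V is the midpoint of KA ⇒ V = (1/2, 1/2)
3. G is where the line through K parallel to PR meets line AP ⇒ G = (-1, 0)
2·[VPG] = -1/2, 2·[VKR] = 1/6
[VPG]:[VKR] = -1/2:1/6 = -3

[VPG]:[VKR] = -3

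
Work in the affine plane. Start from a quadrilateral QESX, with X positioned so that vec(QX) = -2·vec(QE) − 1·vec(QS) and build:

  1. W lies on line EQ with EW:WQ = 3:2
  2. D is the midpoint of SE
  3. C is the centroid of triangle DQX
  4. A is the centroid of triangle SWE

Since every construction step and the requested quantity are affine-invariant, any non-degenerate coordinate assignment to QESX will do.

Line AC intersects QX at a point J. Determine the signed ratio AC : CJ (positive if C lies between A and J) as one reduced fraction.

Work in coordinates with Q = (0, 0), E = (1, 0), S = (0, 1), X = (-2, -1).
1. W lies on line EQ with EW:WQ = 3:2 ⇒ W = (2/5, 0)
2. D is the midpoint of SE ⇒ D = (1/2, 1/2)
3. C is the centroid of triangle DQX ⇒ C = (-1/2, -1/6)
4. A is the centroid of triangle SWE ⇒ A = (7/15, 1/3)
line AC meets QX at J = (-16/3, -8/3)
C = A + t·(J−A) with t = 1/6, so AC:CJ = 1/6:5/6

AC:CJ = 1/5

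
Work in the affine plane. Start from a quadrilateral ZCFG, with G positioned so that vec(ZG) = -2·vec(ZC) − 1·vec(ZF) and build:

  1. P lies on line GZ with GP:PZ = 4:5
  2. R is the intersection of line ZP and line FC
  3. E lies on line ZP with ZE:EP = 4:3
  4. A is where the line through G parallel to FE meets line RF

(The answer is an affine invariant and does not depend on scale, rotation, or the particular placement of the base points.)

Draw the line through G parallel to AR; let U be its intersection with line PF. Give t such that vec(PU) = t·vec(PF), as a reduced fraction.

t = -1/2

Assign Z = (0, 0), C = (1, 0), F = (0, 1), G = (-2, -1) — the answer is frame-independent, so this choice is without loss of generality.
1. P lies on line GZ with GP:PZ = 4:5 ⇒ P = (-10/9, -5/9)
2. R is the intersection of line ZP and line FC ⇒ R = (2/3, 1/3)
3. E lies on line ZP with ZE:EP = 4:3 ⇒ E = (-40/63, -20/63)
4. A is where the line through G parallel to FE meets line RF ⇒ A = (-86/123, 209/123)
through G parallel to AR: direction (56/41, -56/41); meets PF at U = (-5/3, -4/3)
U = P + t·(F−P) with t = -1/2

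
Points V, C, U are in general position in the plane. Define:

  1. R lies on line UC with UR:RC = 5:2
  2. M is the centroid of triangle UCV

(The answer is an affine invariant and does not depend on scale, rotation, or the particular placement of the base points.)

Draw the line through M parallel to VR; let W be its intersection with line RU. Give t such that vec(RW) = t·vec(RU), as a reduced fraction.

Work in coordinates with V = (0, 0), C = (1, 0), U = (0, 1).
1. R lies on line UC with UR:RC = 5:2 ⇒ R = (5/7, 2/7)
2. M is the centroid of triangle UCV ⇒ M = (1/3, 1/3)
through M parallel to VR: direction (5/7, 2/7); meets RU at W = (4/7, 3/7)
W = R + t·(U−R) with t = 1/5

t = 1/5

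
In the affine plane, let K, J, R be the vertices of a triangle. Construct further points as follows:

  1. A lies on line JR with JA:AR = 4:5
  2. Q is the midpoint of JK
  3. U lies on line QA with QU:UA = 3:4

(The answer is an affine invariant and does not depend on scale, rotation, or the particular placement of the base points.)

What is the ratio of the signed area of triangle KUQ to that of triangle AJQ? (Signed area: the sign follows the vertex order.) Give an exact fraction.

Choose coordinates K = (0, 0), J = (1, 0), R = (0, 1).
1. A lies on line JR with JA:AR = 4:5 ⇒ A = (5/9, 4/9)
2. Q is the midpoint of JK ⇒ Q = (1/2, 0)
3. U lies on line QA with QU:UA = 3:4 ⇒ U = (11/21, 4/21)
2·[KUQ] = -2/21, 2·[AJQ] = -2/9
[KUQ]:[AJQ] = -2/21:-2/9 = 3/7

[KUQ]:[AJQ] = 3/7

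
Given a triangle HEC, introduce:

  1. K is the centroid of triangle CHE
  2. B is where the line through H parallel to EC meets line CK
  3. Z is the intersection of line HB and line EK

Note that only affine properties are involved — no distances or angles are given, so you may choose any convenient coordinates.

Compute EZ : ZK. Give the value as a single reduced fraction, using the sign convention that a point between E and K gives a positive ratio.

EZ:ZK = -3/2

Work in coordinates with H = (0, 0), E = (1, 0), C = (0, 1).
1. K is the centroid of triangle CHE ⇒ K = (1/3, 1/3)
2. B is where the line through H parallel to EC meets line CK ⇒ B = (1, -1)
3. Z is the intersection of line HB and line EK ⇒ Z = (-1, 1)
Z = E + t·(K−E) with t = 3, so EZ:ZK = t:(1−t) = 3:-2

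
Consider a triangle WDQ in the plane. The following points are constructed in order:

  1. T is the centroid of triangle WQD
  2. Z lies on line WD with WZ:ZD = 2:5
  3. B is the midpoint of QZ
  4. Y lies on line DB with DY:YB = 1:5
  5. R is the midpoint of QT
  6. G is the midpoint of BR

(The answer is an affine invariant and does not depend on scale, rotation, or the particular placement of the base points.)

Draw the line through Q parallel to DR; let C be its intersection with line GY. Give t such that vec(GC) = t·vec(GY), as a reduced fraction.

t = 123/26

Assign W = (0, 0), D = (1, 0), Q = (0, 1) — the answer is frame-independent, so this choice is without loss of generality.
1. T is the centroid of triangle WQD ⇒ T = (1/3, 1/3)
2. Z lies on line WD with WZ:ZD = 2:5 ⇒ Z = (2/7, 0)
3. B is the midpoint of QZ ⇒ B = (1/7, 1/2)
4. Y lies on line DB with DY:YB = 1:5 ⇒ Y = (6/7, 1/12)
5. R is the midpoint of QT ⇒ R = (1/6, 2/3)
6. G is the midpoint of BR ⇒ G = (13/84, 7/12)
through Q parallel to DR: direction (-5/6, 2/3); meets GY at C = (1085/312, -139/78)
C = G + t·(Y−G) with t = 123/26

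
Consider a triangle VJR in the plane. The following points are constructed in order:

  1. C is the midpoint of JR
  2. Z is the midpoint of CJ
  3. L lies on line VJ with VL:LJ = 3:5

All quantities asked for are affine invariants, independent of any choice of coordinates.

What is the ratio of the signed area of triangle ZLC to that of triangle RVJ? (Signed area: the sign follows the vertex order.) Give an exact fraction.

Set V = (0, 0), J = (1, 0), R = (0, 1); any affine frame gives the same invariant.
1. C is the midpoint of JR ⇒ C = (1/2, 1/2)
2. Z is the midpoint of CJ ⇒ Z = (3/4, 1/4)
3. L lies on line VJ with VL:LJ = 3:5 ⇒ L = (3/8, 0)
2·[ZLC] = -5/32, 2·[RVJ] = 1
[ZLC]:[RVJ] = -5/32:1 = -5/32

[ZLC]:[RVJ] = -5/32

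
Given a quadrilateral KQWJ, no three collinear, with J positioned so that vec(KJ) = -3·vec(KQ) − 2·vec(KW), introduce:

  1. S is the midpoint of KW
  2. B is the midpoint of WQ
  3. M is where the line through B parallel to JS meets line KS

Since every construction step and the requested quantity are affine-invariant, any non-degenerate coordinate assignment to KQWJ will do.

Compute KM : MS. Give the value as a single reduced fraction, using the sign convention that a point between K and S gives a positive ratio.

KM:MS = 1/5

Assign K = (0, 0), Q = (1, 0), W = (0, 1), J = (-3, -2) — the answer is frame-independent, so this choice is without loss of generality.
1. S is the midpoint of KW ⇒ S = (0, 1/2)
2. B is the midpoint of WQ ⇒ B = (1/2, 1/2)
3. M is where the line through B parallel to JS meets line KS ⇒ M = (0, 1/12)
M = K + t·(S−K) with t = 1/6, so KM:MS = t:(1−t) = 1/6:5/6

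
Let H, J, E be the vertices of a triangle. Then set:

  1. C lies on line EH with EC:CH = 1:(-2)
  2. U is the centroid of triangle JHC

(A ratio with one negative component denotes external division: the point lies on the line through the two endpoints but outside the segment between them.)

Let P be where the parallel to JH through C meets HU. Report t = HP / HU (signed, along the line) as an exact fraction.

t = 3

Set H = (0, 0), J = (1, 0), E = (0, 1); any affine frame gives the same invariant.
1. C lies on line EH with EC:CH = 1:(-2) ⇒ C = (0, 2)
2. U is the centroid of triangle JHC ⇒ U = (1/3, 2/3)
through C parallel to JH: direction (-1, 0); meets HU at P = (1, 2)
P = H + t·(U−H) with t = 3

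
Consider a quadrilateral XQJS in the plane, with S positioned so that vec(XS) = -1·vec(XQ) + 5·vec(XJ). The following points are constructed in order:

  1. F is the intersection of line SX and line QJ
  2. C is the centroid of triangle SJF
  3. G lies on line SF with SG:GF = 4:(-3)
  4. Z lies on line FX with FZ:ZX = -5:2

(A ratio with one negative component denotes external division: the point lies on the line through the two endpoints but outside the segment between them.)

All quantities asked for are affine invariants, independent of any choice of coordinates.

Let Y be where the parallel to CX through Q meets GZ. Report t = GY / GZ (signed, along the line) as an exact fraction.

Set X = (0, 0), Q = (1, 0), J = (0, 1), S = (-1, 5); any affine frame gives the same invariant.
1. F is the intersection of line SX and line QJ ⇒ F = (-1/4, 5/4)
2. C is the centroid of triangle SJF ⇒ C = (-5/12, 29/12)
3. G lies on line SF with SG:GF = 4:(-3) ⇒ G = (2, -10)
4. Z lies on line FX with FZ:ZX = -5:2 ⇒ Z = (1/6, -5/6)
through Q parallel to CX: direction (5/12, -29/12); meets GZ at Y = (29/4, -145/4)
Y = G + t·(Z−G) with t = -63/22

t = -63/22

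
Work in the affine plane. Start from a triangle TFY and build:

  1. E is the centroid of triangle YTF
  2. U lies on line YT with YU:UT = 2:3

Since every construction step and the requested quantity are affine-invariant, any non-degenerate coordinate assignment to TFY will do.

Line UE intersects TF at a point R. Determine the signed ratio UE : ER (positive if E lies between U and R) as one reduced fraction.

UE:ER = 4/5

Assign T = (0, 0), F = (1, 0), Y = (0, 1) — the answer is frame-independent, so this choice is without loss of generality.
1. E is the centroid of triangle YTF ⇒ E = (1/3, 1/3)
2. U lies on line YT with YU:UT = 2:3 ⇒ U = (0, 3/5)
line UE meets TF at R = (3/4, 0)
E = U + t·(R−U) with t = 4/9, so UE:ER = 4/9:5/9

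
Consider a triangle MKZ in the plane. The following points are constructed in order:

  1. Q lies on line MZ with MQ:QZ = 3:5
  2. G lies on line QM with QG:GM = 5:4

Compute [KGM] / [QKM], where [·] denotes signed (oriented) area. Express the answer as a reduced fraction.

Choose coordinates M = (0, 0), K = (1, 0), Z = (0, 1).
1. Q lies on line MZ with MQ:QZ = 3:5 ⇒ Q = (0, 3/8)
2. G lies on line QM with QG:GM = 5:4 ⇒ G = (0, 1/6)
2·[KGM] = 1/6, 2·[QKM] = -3/8
[KGM]:[QKM] = 1/6:-3/8 = -4/9

[KGM]:[QKM] = -4/9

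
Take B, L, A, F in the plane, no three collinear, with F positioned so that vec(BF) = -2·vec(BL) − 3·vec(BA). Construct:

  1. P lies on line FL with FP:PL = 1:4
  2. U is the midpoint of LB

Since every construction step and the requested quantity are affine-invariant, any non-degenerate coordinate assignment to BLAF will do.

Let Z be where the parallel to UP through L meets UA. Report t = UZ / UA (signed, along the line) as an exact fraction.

t = -12/31

Work in coordinates with B = (0, 0), L = (1, 0), A = (0, 1), F = (-2, -3).
1. P lies on line FL with FP:PL = 1:4 ⇒ P = (-7/5, -12/5)
2. U is the midpoint of LB ⇒ U = (1/2, 0)
through L parallel to UP: direction (-19/10, -12/5); meets UA at Z = (43/62, -12/31)
Z = U + t·(A−U) with t = -12/31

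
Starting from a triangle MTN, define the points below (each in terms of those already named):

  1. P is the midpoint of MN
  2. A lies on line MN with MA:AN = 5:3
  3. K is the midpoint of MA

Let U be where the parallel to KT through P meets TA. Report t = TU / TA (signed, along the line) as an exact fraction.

t = 3/5

Assign M = (0, 0), T = (1, 0), N = (0, 1) — the answer is frame-independent, so this choice is without loss of generality.
1. P is the midpoint of MN ⇒ P = (0, 1/2)
2. A lies on line MN with MA:AN = 5:3 ⇒ A = (0, 5/8)
3. K is the midpoint of MA ⇒ K = (0, 5/16)
through P parallel to KT: direction (1, -5/16); meets TA at U = (2/5, 3/8)
U = T + t·(A−T) with t = 3/5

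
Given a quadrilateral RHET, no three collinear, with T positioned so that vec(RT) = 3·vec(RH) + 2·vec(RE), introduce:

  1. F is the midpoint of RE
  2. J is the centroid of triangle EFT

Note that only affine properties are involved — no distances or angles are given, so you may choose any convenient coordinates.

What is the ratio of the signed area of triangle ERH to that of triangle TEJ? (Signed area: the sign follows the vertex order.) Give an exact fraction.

Set R = (0, 0), H = (1, 0), E = (0, 1), T = (3, 2); any affine frame gives the same invariant.
1. F is the midpoint of RE ⇒ F = (0, 1/2)
2. J is the centroid of triangle EFT ⇒ J = (1, 7/6)
2·[ERH] = 1, 2·[TEJ] = 1/2
[ERH]:[TEJ] = 1:1/2 = 2

[ERH]:[TEJ] = 2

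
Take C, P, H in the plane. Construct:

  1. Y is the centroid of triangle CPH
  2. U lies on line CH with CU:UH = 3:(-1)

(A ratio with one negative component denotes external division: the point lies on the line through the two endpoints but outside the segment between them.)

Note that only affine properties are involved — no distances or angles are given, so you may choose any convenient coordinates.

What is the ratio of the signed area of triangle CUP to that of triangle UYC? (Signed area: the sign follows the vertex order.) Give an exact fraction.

[CUP]:[UYC] = 3

Set C = (0, 0), P = (1, 0), H = (0, 1); any affine frame gives the same invariant.
1. Y is the centroid of triangle CPH ⇒ Y = (1/3, 1/3)
2. U lies on line CH with CU:UH = 3:(-1) ⇒ U = (0, 3/2)
2·[CUP] = -3/2, 2·[UYC] = -1/2
[CUP]:[UYC] = -3/2:-1/2 = 3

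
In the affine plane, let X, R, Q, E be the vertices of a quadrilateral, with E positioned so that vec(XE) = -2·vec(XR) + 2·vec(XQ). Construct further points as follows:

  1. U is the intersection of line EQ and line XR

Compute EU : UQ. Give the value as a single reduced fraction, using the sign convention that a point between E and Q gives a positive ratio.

EU:UQ = -2

Assign X = (0, 0), R = (1, 0), Q = (0, 1), E = (-2, 2) — the answer is frame-independent, so this choice is without loss of generality.
1. U is the intersection of line EQ and line XR ⇒ U = (2, 0)
U = E + t·(Q−E) with t = 2, so EU:UQ = t:(1−t) = 2:-1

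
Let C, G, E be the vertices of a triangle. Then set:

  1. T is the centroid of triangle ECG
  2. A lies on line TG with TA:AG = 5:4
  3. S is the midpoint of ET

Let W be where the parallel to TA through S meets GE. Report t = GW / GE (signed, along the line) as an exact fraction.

t = 1/2

Choose coordinates C = (0, 0), G = (1, 0), E = (0, 1).
1. T is the centroid of triangle ECG ⇒ T = (1/3, 1/3)
2. A lies on line TG with TA:AG = 5:4 ⇒ A = (19/27, 4/27)
3. S is the midpoint of ET ⇒ S = (1/6, 2/3)
through S parallel to TA: direction (10/27, -5/27); meets GE at W = (1/2, 1/2)
W = G + t·(E−G) with t = 1/2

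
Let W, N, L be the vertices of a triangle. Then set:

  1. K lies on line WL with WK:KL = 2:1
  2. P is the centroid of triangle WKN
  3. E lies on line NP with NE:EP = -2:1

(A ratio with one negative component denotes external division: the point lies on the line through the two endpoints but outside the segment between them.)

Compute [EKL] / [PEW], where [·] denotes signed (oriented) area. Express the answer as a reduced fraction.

[EKL]:[PEW] = 1/2

Assign W = (0, 0), N = (1, 0), L = (0, 1) — the answer is frame-independent, so this choice is without loss of generality.
1. K lies on line WL with WK:KL = 2:1 ⇒ K = (0, 2/3)
2. P is the centroid of triangle WKN ⇒ P = (1/3, 2/9)
3. E lies on line NP with NE:EP = -2:1 ⇒ E = (-1/3, 4/9)
2·[EKL] = 1/9, 2·[PEW] = 2/9
[EKL]:[PEW] = 1/9:2/9 = 1/2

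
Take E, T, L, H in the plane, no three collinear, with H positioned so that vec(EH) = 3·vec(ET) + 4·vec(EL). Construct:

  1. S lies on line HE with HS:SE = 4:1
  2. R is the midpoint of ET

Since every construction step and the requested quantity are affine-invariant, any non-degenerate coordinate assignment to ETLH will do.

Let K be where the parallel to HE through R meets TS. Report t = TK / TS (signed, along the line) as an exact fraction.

t = 1/2

Set E = (0, 0), T = (1, 0), L = (0, 1), H = (3, 4); any affine frame gives the same invariant.
1. S lies on line HE with HS:SE = 4:1 ⇒ S = (3/5, 4/5)
2. R is the midpoint of ET ⇒ R = (1/2, 0)
through R parallel to HE: direction (-3, -4); meets TS at K = (4/5, 2/5)
K = T + t·(S−T) with t = 1/2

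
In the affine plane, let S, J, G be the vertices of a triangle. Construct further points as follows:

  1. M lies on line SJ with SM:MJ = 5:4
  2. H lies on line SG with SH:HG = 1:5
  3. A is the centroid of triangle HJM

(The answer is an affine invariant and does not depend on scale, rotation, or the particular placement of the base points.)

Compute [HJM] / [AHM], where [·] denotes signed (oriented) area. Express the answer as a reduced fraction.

Set S = (0, 0), J = (1, 0), G = (0, 1); any affine frame gives the same invariant.
1. M lies on line SJ with SM:MJ = 5:4 ⇒ M = (5/9, 0)
2. H lies on line SG with SH:HG = 1:5 ⇒ H = (0, 1/6)
3. A is the centroid of triangle HJM ⇒ A = (14/27, 1/18)
2·[HJM] = -2/27, 2·[AHM] = 2/81
[HJM]:[AHM] = -2/27:2/81 = -3

[HJM]:[AHM] = -3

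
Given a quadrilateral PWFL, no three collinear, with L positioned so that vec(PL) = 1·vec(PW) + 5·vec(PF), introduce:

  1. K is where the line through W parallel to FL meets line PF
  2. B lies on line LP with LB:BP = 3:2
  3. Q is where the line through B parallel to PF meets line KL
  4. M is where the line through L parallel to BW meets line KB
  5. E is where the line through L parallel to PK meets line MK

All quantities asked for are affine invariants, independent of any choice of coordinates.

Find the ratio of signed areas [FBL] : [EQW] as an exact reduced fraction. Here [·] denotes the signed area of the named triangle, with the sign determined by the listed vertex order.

[FBL]:[EQW] = 1/11

Work in coordinates with P = (0, 0), W = (1, 0), F = (0, 1), L = (1, 5).
1. K is where the line through W parallel to FL meets line PF ⇒ K = (0, -4)
2. B lies on line LP with LB:BP = 3:2 ⇒ B = (2/5, 2)
3. Q is where the line through B parallel to PF meets line KL ⇒ Q = (2/5, -2/5)
4. M is where the line through L parallel to BW meets line KB ⇒ M = (37/55, 67/11)
5. E is where the line through L parallel to PK meets line MK ⇒ E = (1, 11)
2·[FBL] = 3/5, 2·[EQW] = 33/5
[FBL]:[EQW] = 3/5:33/5 = 1/11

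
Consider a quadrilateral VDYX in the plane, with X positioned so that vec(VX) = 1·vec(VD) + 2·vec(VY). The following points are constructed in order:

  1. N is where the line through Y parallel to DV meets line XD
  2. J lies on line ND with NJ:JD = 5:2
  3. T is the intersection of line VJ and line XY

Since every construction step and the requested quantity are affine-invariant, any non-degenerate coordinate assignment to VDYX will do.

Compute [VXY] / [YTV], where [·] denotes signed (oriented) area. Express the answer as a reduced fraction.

Assign V = (0, 0), D = (1, 0), Y = (0, 1), X = (1, 2) — the answer is frame-independent, so this choice is without loss of generality.
1. N is where the line through Y parallel to DV meets line XD ⇒ N = (1, 1)
2. J lies on line ND with NJ:JD = 5:2 ⇒ J = (1, 2/7)
3. T is the intersection of line VJ and line XY ⇒ T = (-7/5, -2/5)
2·[VXY] = 1, 2·[YTV] = 7/5
[VXY]:[YTV] = 1:7/5 = 5/7

[VXY]:[YTV] = 5/7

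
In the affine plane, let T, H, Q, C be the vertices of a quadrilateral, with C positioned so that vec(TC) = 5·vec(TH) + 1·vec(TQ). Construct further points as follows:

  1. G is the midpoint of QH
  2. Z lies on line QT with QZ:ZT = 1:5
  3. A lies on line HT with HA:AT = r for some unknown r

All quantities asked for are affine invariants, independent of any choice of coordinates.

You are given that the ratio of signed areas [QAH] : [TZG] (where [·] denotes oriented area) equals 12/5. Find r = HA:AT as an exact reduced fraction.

r = -1/2

Set T = (0, 0), H = (1, 0), Q = (0, 1), C = (5, 1); any affine frame gives the same invariant.
1. G is the midpoint of QH ⇒ G = (1/2, 1/2)
2. Z lies on line QT with QZ:ZT = 1:5 ⇒ Z = (0, 5/6)
3. With HA:AT = r, write λ = r/(r+1) so A = H + λ·(T−H); A is affine-linear in λ
Every point depending on A is an affine combination of A and λ-independent points, so each such coordinate is linear in λ; the λ² term in each signed area is a multiple of (T−H)×(T−H) = 0, so 2·[QAH] and 2·[TZG] are each linear in λ. Evaluating at λ=0 and λ=1:
  2·[QAH] = λ,   2·[TZG] = -5/12
So [QAH]:[TZG] = (λ) / (-5/12). Setting this equal to 12/5:
  λ = 12/5·(-5/12)  ⇒  λ = -1
Then r = λ/(1−λ) = (-1)/(2) = -1/2. Check: with r = -1/2, A = (2, 0) and [QAH]:[TZG] = 12/5 as required.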